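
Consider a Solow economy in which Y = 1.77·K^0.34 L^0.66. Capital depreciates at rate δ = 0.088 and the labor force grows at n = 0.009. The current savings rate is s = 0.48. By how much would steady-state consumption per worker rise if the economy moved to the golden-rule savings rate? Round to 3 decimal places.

Capital per worker breaks even when investment replaces (n + δ)·k; here n + δ = 0.097.
Current steady state (s = 0.48): k* = (0.48·1.77/0.097)^(1/0.66) ≈ 26.7882, y* = 1.77·26.7882^0.34 ≈ 5.4134, c* = (1−0.48)·5.4134 ≈ 2.8150.
Golden rule sets MPK = n+δ: 0.34·1.77·k^(0.34−1) = 0.097, so k_gold = (0.34·1.77/0.097)^(1/0.66) ≈ 15.8866.
y_gold = 1.77·15.8866^0.34 ≈ 4.5324, c_gold = y_gold − 0.097·k_gold ≈ 2.9914.
Gain: Δc = 2.9914 − 2.8150 ≈ 0.1764.

Δc ≈ 0.176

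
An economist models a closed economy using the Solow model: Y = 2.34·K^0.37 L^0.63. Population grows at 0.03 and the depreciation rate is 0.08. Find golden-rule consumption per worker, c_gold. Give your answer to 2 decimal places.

The effective depreciation rate is n + δ = 0.03 + 0.08 = 0.11.
Setting f'(k) = n+δ gives 0.37·2.34·k^(0.37−1) = 0.11, hence k_gold = (0.37·2.34/0.11)^(1/0.63) ≈ 26.4400.
y_gold = 2.34·26.4400^0.37 ≈ 7.8605.
c_gold = y_gold − (n+δ)·k_gold = 7.8605 − 0.11·26.4400 ≈ 4.9521.

c_gold ≈ 4.95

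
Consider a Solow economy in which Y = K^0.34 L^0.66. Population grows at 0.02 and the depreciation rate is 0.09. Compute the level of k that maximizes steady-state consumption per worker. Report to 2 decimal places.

The effective depreciation rate is n + δ = 0.02 + 0.09 = 0.11.
Maximizing c = f(k) − (n+δ)·k gives f'(k) = n+δ, i.e. 0.34·k^(0.34−1) = 0.11, so k_gold = (0.34/0.11)^(1/0.66) ≈ 5.5278.

k_gold ≈ 5.53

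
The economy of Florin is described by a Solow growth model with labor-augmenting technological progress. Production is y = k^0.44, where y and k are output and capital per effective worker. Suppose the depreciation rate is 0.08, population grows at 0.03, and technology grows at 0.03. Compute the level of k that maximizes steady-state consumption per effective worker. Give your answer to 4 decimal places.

Capital per effective worker breaks even when investment replaces (n + g + δ)·k; here n + g + δ = 0.14.
Golden rule sets MPK = n+g+δ: 0.44·k^(0.44−1) = 0.14, so k_gold = (0.44/0.14)^(1/0.56) ≈ 7.7282.

k_gold ≈ 7.7282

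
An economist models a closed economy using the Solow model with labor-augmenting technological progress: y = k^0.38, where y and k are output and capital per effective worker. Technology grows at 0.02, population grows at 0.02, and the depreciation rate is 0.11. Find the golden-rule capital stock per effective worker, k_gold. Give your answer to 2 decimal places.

The effective depreciation rate is n + g + δ = 0.02 + 0.02 + 0.11 = 0.15.
Maximizing c = f(k) − (n+g+δ)·k gives f'(k) = n+g+δ, i.e. 0.38·k^(0.38−1) = 0.15, so k_gold = (0.38/0.15)^(1/0.62) ≈ 4.4783.

k_gold ≈ 4.48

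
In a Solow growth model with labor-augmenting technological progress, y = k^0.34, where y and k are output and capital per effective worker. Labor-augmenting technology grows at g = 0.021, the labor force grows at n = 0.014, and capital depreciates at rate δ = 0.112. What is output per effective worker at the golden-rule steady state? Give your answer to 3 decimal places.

y_gold ≈ 1.540

Break-even investment rate: n + g + δ = 0.014 + 0.021 + 0.112 = 0.147.
At the golden rule the marginal product of capital equals n+g+δ: 0.34·k^(0.34−1) = 0.147. Solving, k_gold = (0.34/0.147)^(1/0.66) ≈ 3.5625.
Output: y_gold = k_gold^0.34 = 3.5625^0.34 ≈ 1.5403.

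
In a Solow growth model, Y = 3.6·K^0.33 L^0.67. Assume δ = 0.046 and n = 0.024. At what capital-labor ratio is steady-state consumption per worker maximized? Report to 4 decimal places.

The effective depreciation rate is n + δ = 0.024 + 0.046 = 0.07.
Maximizing c = f(k) − (n+δ)·k gives f'(k) = n+δ, i.e. 0.33·3.6·k^(0.33−1) = 0.07, so k_gold = (0.33·3.6/0.07)^(1/0.67) ≈ 68.4543.

k_gold ≈ 68.4543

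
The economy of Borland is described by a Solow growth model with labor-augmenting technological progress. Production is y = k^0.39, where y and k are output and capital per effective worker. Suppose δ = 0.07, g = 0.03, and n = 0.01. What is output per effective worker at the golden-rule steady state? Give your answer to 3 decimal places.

y_gold ≈ 2.246

Break-even investment rate: n + g + δ = 0.01 + 0.03 + 0.07 = 0.11.
Golden rule sets MPK = n+g+δ: 0.39·k^(0.39−1) = 0.11, so k_gold = (0.39/0.11)^(1/0.61) ≈ 7.9635.
Output: y_gold = k_gold^0.39 = 7.9635^0.39 ≈ 2.2461.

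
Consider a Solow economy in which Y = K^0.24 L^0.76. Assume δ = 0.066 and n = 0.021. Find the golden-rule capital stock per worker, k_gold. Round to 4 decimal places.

The effective depreciation rate is n + δ = 0.021 + 0.066 = 0.087.
Maximizing c = f(k) − (n+δ)·k gives f'(k) = n+δ, i.e. 0.24·k^(0.24−1) = 0.087, so k_gold = (0.24/0.087)^(1/0.76) ≈ 3.8007.

k_gold ≈ 3.8007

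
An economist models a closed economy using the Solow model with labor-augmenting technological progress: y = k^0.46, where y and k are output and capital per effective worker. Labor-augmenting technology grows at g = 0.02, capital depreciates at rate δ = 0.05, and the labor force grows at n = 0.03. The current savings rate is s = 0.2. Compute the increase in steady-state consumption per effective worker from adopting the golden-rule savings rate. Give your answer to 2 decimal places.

Δc ≈ 0.54

Capital per effective worker breaks even when investment replaces (n + g + δ)·k; here n + g + δ = 0.1.
Current steady state (s = 0.2): k* = (0.2/0.1)^(1/0.54) ≈ 3.6096, y* = 3.6096^0.46 ≈ 1.8048, c* = (1−0.2)·1.8048 ≈ 1.4439.
Golden rule sets MPK = n+g+δ: 0.46·k^(0.46−1) = 0.1, so k_gold = (0.46/0.1)^(1/0.54) ≈ 16.8783.
y_gold = 16.8783^0.46 ≈ 3.6692, c_gold = y_gold − 0.1·k_gold ≈ 1.9814.
Gain: Δc = 1.9814 − 1.4439 ≈ 0.5375.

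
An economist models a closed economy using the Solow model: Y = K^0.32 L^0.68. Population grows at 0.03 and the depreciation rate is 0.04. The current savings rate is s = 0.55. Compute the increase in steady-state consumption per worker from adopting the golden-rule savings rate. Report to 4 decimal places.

Δc ≈ 0.2032

Capital per worker breaks even when investment replaces (n + δ)·k; here n + δ = 0.07.
Current steady state (s = 0.55): k* = (0.55/0.07)^(1/0.68) ≈ 20.7284, y* = 20.7284^0.32 ≈ 2.6382, c* = (1−0.55)·2.6382 ≈ 1.1872.
At the golden rule the marginal product of capital equals n+δ: 0.32·k^(0.32−1) = 0.07. Solving, k_gold = (0.32/0.07)^(1/0.68) ≈ 9.3468.
y_gold = 9.3468^0.32 ≈ 2.0446, c_gold = y_gold − 0.07·k_gold ≈ 1.3903.
Gain: Δc = 1.3903 − 1.1872 ≈ 0.2032.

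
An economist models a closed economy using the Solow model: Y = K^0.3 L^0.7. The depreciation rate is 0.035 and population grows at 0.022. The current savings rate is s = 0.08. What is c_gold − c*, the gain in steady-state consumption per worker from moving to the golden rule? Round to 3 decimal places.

Break-even investment rate: n + δ = 0.022 + 0.035 = 0.057.
Current steady state (s = 0.08): k* = (0.08/0.057)^(1/0.7) ≈ 1.6230, y* = 1.6230^0.3 ≈ 1.1564, c* = (1−0.08)·1.1564 ≈ 1.0638.
Maximizing c = f(k) − (n+δ)·k gives f'(k) = n+δ, i.e. 0.3·k^(0.3−1) = 0.057, so k_gold = (0.3/0.057)^(1/0.7) ≈ 10.7239.
y_gold = 10.7239^0.3 ≈ 2.0375, c_gold = y_gold − 0.057·k_gold ≈ 1.4263.
Gain: Δc = 1.4263 − 1.0638 ≈ 0.3624.

Δc ≈ 0.362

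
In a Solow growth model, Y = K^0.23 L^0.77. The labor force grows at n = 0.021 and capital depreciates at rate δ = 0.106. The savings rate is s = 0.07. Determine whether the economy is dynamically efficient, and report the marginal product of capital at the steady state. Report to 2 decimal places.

Capital per worker breaks even when investment replaces (n + δ)·k; here n + δ = 0.127.
Steady-state k*: s·k^0.23 = 0.127·k gives k* = (0.07/0.127)^(1/0.77) ≈ 0.4613.
MPK = 0.23·0.4613^(-0.77) ≈ 0.4173.
MPK > n+δ = 0.127, so the economy is dynamically efficient (under-saving).

dynamically efficient; MPK ≈ 0.42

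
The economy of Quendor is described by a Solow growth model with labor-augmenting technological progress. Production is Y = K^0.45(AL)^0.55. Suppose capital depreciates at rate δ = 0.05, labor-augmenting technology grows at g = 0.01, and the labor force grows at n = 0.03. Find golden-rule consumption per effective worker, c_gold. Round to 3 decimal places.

c_gold ≈ 2.052

n + g + δ = 0.03 + 0.01 + 0.05 = 0.09.
Golden rule sets MPK = n+g+δ: 0.45·k^(0.45−1) = 0.09, so k_gold = (0.45/0.09)^(1/0.55) ≈ 18.6575.
y_gold = 18.6575^0.45 ≈ 3.7315.
c_gold = y_gold − (n+g+δ)·k_gold = 3.7315 − 0.09·18.6575 ≈ 2.0523.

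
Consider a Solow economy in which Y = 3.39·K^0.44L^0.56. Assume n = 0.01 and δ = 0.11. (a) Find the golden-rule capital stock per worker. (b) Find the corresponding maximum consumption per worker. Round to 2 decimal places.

The effective depreciation rate is n + δ = 0.01 + 0.11 = 0.12.
Setting f'(k) = n+δ gives 0.44·3.39·k^(0.44−1) = 0.12, hence k_gold = (0.44·3.39/0.12)^(1/0.56) ≈ 90.0353.
y_gold = 3.39·90.0353^0.44 ≈ 24.5551; c_gold = y_gold − 0.12·k_gold ≈ 13.7508.

(a) k_gold ≈ 90.04; (b) c_gold ≈ 13.75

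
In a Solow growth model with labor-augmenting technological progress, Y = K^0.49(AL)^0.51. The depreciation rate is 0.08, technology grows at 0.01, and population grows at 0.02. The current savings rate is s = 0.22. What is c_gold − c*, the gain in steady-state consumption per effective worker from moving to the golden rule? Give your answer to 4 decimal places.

n + g + δ = 0.02 + 0.01 + 0.08 = 0.11.
Current steady state (s = 0.22): k* = (0.22/0.11)^(1/0.51) ≈ 3.8927, y* = 3.8927^0.49 ≈ 1.9464, c* = (1−0.22)·1.9464 ≈ 1.5182.
Setting f'(k) = n+g+δ gives 0.49·k^(0.49−1) = 0.11, hence k_gold = (0.49/0.11)^(1/0.51) ≈ 18.7139.
y_gold = 18.7139^0.49 ≈ 4.2011, c_gold = y_gold − 0.11·k_gold ≈ 2.1425.
Gain: Δc = 2.1425 − 1.5182 ≈ 0.6244.

Δc ≈ 0.6244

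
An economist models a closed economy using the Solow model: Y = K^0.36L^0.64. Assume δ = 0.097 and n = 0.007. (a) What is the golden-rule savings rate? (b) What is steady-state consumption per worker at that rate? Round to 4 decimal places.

(a) s_gold = 0.3600; (b) c_gold ≈ 1.2868

n + δ = 0.007 + 0.097 = 0.104.
For Cobb-Douglas, s_gold equals capital's share: s_gold = 0.36.
Setting f'(k) = n+δ gives 0.36·k^(0.36−1) = 0.104, hence k_gold = (0.36/0.104)^(1/0.64) ≈ 6.9600.
y_gold = 6.9600^0.36 ≈ 2.0107; c_gold = (1−0.36)·y_gold ≈ 1.2868.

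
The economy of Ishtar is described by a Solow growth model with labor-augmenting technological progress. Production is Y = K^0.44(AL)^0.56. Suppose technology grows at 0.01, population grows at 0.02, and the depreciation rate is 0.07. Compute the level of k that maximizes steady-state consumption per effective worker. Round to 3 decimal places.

k_gold ≈ 14.094

n + g + δ = 0.02 + 0.01 + 0.07 = 0.1.
At the golden rule the marginal product of capital equals n+g+δ: 0.44·k^(0.44−1) = 0.1. Solving, k_gold = (0.44/0.1)^(1/0.56) ≈ 14.0936.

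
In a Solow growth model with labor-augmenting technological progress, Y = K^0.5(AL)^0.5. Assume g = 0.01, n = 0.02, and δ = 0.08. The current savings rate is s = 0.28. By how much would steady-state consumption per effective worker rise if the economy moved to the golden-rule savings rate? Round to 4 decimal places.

n + g + δ = 0.02 + 0.01 + 0.08 = 0.11.
Current steady state (s = 0.28): k* = (0.28/0.11)^(1/0.5) ≈ 6.4793, y* = 6.4793^0.5 ≈ 2.5455, c* = (1−0.28)·2.5455 ≈ 1.8327.
Golden rule sets MPK = n+g+δ: 0.5·k^(0.5−1) = 0.11, so k_gold = (0.5/0.11)^(1/0.5) ≈ 20.6612.
y_gold = 20.6612^0.5 ≈ 4.5455, c_gold = y_gold − 0.11·k_gold ≈ 2.2727.
Gain: Δc = 2.2727 − 1.8327 ≈ 0.4400.

Δc ≈ 0.4400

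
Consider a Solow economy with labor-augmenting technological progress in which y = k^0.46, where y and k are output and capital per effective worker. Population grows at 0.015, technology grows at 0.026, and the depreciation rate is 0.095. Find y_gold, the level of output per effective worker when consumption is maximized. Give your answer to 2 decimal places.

y_gold ≈ 2.82

n + g + δ = 0.015 + 0.026 + 0.095 = 0.136.
At the golden rule the marginal product of capital equals n+g+δ: 0.46·k^(0.46−1) = 0.136. Solving, k_gold = (0.46/0.136)^(1/0.54) ≈ 9.5507.
Output: y_gold = k_gold^0.46 = 9.5507^0.46 ≈ 2.8237.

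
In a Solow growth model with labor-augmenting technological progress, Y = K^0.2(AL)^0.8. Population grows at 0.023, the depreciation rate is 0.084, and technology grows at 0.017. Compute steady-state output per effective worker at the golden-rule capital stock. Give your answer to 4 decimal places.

The effective depreciation rate is n + g + δ = 0.023 + 0.017 + 0.084 = 0.124.
Maximizing c = f(k) − (n+g+δ)·k gives f'(k) = n+g+δ, i.e. 0.2·k^(0.2−1) = 0.124, so k_gold = (0.2/0.124)^(1/0.8) ≈ 1.8177.
Output: y_gold = k_gold^0.2 = 1.8177^0.2 ≈ 1.1269.

y_gold ≈ 1.1269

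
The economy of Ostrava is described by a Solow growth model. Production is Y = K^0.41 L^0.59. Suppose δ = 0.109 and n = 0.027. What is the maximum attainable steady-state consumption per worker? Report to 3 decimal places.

c_gold ≈ 1.270

Capital per worker breaks even when investment replaces (n + δ)·k; here n + δ = 0.136.
At the golden rule the marginal product of capital equals n+δ: 0.41·k^(0.41−1) = 0.136. Solving, k_gold = (0.41/0.136)^(1/0.59) ≈ 6.4905.
y_gold = 6.4905^0.41 ≈ 2.1530.
c_gold = y_gold − (n+δ)·k_gold = 2.1530 − 0.136·6.4905 ≈ 1.2702.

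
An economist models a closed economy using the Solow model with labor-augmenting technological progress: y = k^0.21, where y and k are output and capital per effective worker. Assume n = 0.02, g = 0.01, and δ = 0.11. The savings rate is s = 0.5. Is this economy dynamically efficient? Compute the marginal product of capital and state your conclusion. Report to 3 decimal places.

Capital per effective worker breaks even when investment replaces (n + g + δ)·k; here n + g + δ = 0.14.
Steady-state k*: s·k^0.21 = 0.14·k gives k* = (0.5/0.14)^(1/0.79) ≈ 5.0096.
MPK = 0.21·5.0096^(-0.79) ≈ 0.0588.
MPK < n+g+δ = 0.14, so the economy is dynamically inefficient (over-saving).

dynamically inefficient; MPK ≈ 0.059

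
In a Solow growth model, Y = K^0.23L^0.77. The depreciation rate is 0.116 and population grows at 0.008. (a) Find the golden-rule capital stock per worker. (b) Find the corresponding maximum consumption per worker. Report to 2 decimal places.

Capital per worker breaks even when investment replaces (n + δ)·k; here n + δ = 0.124.
At the golden rule the marginal product of capital equals n+δ: 0.23·k^(0.23−1) = 0.124. Solving, k_gold = (0.23/0.124)^(1/0.77) ≈ 2.2307.
y_gold = 2.2307^0.23 ≈ 1.2027; c_gold = y_gold − 0.124·k_gold ≈ 0.9260.

(a) k_gold ≈ 2.23; (b) c_gold ≈ 0.93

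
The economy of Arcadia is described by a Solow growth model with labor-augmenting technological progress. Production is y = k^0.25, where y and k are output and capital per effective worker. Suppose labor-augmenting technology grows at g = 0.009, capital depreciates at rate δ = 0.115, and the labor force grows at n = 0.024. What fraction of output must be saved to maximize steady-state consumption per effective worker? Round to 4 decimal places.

The effective depreciation rate is n + g + δ = 0.024 + 0.009 + 0.115 = 0.148.
At the golden rule MPK = n+g+δ, and in any Cobb-Douglas steady state s = (n+g+δ)·k/y = MPK·k/y = capital's share 0.25.

s_gold = 0.2500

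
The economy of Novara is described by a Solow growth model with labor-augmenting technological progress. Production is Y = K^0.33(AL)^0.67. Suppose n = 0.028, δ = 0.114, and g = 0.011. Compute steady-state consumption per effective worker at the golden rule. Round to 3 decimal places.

c_gold ≈ 0.978

n + g + δ = 0.028 + 0.011 + 0.114 = 0.153.
Maximizing c = f(k) − (n+g+δ)·k gives f'(k) = n+g+δ, i.e. 0.33·k^(0.33−1) = 0.153, so k_gold = (0.33/0.153)^(1/0.67) ≈ 3.1495.
y_gold = 3.1495^0.33 ≈ 1.4602.
c_gold = y_gold − (n+g+δ)·k_gold = 1.4602 − 0.153·3.1495 ≈ 0.9784.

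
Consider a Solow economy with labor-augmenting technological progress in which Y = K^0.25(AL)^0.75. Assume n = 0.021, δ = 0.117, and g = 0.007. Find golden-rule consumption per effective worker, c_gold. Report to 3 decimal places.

n + g + δ = 0.021 + 0.007 + 0.117 = 0.145.
Maximizing c = f(k) − (n+g+δ)·k gives f'(k) = n+g+δ, i.e. 0.25·k^(0.25−1) = 0.145, so k_gold = (0.25/0.145)^(1/0.75) ≈ 2.0674.
y_gold = 2.0674^0.25 ≈ 1.1991.
c_gold = y_gold − (n+g+δ)·k_gold = 1.1991 − 0.145·2.0674 ≈ 0.8993.

c_gold ≈ 0.899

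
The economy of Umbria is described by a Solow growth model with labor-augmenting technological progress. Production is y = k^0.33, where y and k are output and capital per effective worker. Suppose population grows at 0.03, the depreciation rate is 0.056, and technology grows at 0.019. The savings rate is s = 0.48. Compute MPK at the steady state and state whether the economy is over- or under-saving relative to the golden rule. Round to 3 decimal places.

Break-even investment rate: n + g + δ = 0.03 + 0.019 + 0.056 = 0.105.
Steady-state k*: s·k^0.33 = 0.105·k gives k* = (0.48/0.105)^(1/0.67) ≈ 9.6639.
MPK = 0.33·9.6639^(-0.67) ≈ 0.0722.
MPK < n+g+δ = 0.105, so the economy is dynamically inefficient (over-saving).

over-saving; MPK ≈ 0.072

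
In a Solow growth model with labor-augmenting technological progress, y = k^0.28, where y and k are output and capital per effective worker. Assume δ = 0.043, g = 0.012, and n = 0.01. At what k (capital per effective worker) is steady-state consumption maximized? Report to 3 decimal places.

k_gold ≈ 7.601

Break-even investment rate: n + g + δ = 0.01 + 0.012 + 0.043 = 0.065.
Golden rule sets MPK = n+g+δ: 0.28·k^(0.28−1) = 0.065, so k_gold = (0.28/0.065)^(1/0.72) ≈ 7.6014.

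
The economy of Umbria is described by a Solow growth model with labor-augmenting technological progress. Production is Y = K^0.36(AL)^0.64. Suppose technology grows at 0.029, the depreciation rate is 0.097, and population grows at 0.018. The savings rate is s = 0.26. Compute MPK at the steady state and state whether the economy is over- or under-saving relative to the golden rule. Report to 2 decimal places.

Capital per effective worker breaks even when investment replaces (n + g + δ)·k; here n + g + δ = 0.144.
Steady-state k*: s·k^0.36 = 0.144·k gives k* = (0.26/0.144)^(1/0.64) ≈ 2.5174.
MPK = 0.36·2.5174^(-0.64) ≈ 0.1994.
MPK > n+g+δ = 0.144, so the economy is dynamically efficient (under-saving).

under-saving; MPK ≈ 0.20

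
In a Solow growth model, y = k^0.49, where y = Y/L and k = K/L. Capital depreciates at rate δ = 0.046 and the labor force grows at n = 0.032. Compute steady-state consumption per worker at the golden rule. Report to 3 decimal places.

c_gold ≈ 2.981

Break-even investment rate: n + δ = 0.032 + 0.046 = 0.078.
At the golden rule the marginal product of capital equals n+δ: 0.49·k^(0.49−1) = 0.078. Solving, k_gold = (0.49/0.078)^(1/0.51) ≈ 36.7202.
y_gold = 36.7202^0.49 ≈ 5.8453.
c_gold = y_gold − (n+δ)·k_gold = 5.8453 − 0.078·36.7202 ≈ 2.9811.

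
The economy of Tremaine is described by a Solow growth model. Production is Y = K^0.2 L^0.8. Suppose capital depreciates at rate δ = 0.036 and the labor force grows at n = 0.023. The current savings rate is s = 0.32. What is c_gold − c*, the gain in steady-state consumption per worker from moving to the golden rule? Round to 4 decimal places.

Δc ≈ 0.0478

Capital per worker breaks even when investment replaces (n + δ)·k; here n + δ = 0.059.
Current steady state (s = 0.32): k* = (0.32/0.059)^(1/0.8) ≈ 8.2770, y* = 8.2770^0.2 ≈ 1.5261, c* = (1−0.32)·1.5261 ≈ 1.0377.
Setting f'(k) = n+δ gives 0.2·k^(0.2−1) = 0.059, hence k_gold = (0.2/0.059)^(1/0.8) ≈ 4.5996.
y_gold = 4.5996^0.2 ≈ 1.3569, c_gold = y_gold − 0.059·k_gold ≈ 1.0855.
Gain: Δc = 1.0855 − 1.0377 ≈ 0.0478.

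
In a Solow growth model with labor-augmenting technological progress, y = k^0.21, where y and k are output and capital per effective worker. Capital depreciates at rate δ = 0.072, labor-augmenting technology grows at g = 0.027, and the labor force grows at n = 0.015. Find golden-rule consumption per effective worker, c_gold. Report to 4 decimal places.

c_gold ≈ 0.9293

n + g + δ = 0.015 + 0.027 + 0.072 = 0.114.
At the golden rule the marginal product of capital equals n+g+δ: 0.21·k^(0.21−1) = 0.114. Solving, k_gold = (0.21/0.114)^(1/0.79) ≈ 2.1669.
y_gold = 2.1669^0.21 ≈ 1.1763.
c_gold = y_gold − (n+g+δ)·k_gold = 1.1763 − 0.114·2.1669 ≈ 0.9293.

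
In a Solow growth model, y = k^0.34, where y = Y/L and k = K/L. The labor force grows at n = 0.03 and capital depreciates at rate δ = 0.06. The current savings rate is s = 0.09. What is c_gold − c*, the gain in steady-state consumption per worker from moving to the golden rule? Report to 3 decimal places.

Δc ≈ 0.399

Break-even investment rate: n + δ = 0.03 + 0.06 = 0.09.
Current steady state (s = 0.09): k* = (0.09/0.09)^(1/0.66) ≈ 1.0000, y* = 1.0000^0.34 ≈ 1.0000, c* = (1−0.09)·1.0000 ≈ 0.9100.
Setting f'(k) = n+δ gives 0.34·k^(0.34−1) = 0.09, hence k_gold = (0.34/0.09)^(1/0.66) ≈ 7.4920.
y_gold = 7.4920^0.34 ≈ 1.9832, c_gold = y_gold − 0.09·k_gold ≈ 1.3089.
Gain: Δc = 1.3089 − 0.9100 ≈ 0.3989.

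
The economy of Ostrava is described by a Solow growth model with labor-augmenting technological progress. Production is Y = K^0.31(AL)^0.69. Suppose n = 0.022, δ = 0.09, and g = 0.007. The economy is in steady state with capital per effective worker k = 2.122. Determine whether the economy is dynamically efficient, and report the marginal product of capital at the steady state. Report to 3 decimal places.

dynamically efficient; MPK ≈ 0.184

n + g + δ = 0.022 + 0.007 + 0.09 = 0.119.
MPK = 0.31·k^(0.31−1) = 0.31·2.122^(-0.69) ≈ 0.1845.
MPK > 0.119, so the economy is dynamically efficient (under-saving).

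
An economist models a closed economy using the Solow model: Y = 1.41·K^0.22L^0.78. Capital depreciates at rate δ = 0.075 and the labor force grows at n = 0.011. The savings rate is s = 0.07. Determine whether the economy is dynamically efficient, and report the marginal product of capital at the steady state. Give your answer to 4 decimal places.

Capital per worker breaks even when investment replaces (n + δ)·k; here n + δ = 0.086.
Steady-state k*: s·A·k^0.22 = 0.086·k gives k* = (0.07·1.41/0.086)^(1/0.78) ≈ 1.1931.
MPK = 0.22·1.41·1.1931^(-0.78) ≈ 0.2703.
MPK > n+δ = 0.086, so the economy is dynamically efficient (under-saving).

dynamically efficient; MPK ≈ 0.2703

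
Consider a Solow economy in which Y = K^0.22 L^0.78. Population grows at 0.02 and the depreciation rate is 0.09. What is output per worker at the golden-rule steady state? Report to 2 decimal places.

Break-even investment rate: n + δ = 0.02 + 0.09 = 0.11.
Golden rule sets MPK = n+δ: 0.22·k^(0.22−1) = 0.11, so k_gold = (0.22/0.11)^(1/0.78) ≈ 2.4318.
Output: y_gold = k_gold^0.22 = 2.4318^0.22 ≈ 1.2159.

y_gold ≈ 1.22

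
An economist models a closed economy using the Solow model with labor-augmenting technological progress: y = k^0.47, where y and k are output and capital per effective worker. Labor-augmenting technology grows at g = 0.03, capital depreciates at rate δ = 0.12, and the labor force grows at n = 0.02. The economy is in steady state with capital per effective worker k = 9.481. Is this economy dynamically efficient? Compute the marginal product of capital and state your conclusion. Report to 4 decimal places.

Break-even investment rate: n + g + δ = 0.02 + 0.03 + 0.12 = 0.17.
MPK = 0.47·k^(0.47−1) = 0.47·9.481^(-0.53) ≈ 0.1427.
MPK < 0.17, so the economy is dynamically inefficient (over-saving).

dynamically inefficient; MPK ≈ 0.1427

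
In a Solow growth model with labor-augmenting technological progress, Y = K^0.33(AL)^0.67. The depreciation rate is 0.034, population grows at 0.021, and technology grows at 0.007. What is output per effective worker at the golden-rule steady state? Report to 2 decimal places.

The effective depreciation rate is n + g + δ = 0.021 + 0.007 + 0.034 = 0.062.
Maximizing c = f(k) − (n+g+δ)·k gives f'(k) = n+g+δ, i.e. 0.33·k^(0.33−1) = 0.062, so k_gold = (0.33/0.062)^(1/0.67) ≈ 12.1273.
Output: y_gold = k_gold^0.33 = 12.1273^0.33 ≈ 2.2785.

y_gold ≈ 2.28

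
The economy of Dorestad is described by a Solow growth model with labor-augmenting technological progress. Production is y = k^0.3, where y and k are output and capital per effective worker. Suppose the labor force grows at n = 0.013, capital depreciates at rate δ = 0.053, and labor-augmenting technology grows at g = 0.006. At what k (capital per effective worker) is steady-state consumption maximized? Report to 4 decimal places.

k_gold ≈ 7.6809

The effective depreciation rate is n + g + δ = 0.013 + 0.006 + 0.053 = 0.072.
Setting f'(k) = n+g+δ gives 0.3·k^(0.3−1) = 0.072, hence k_gold = (0.3/0.072)^(1/0.7) ≈ 7.6809.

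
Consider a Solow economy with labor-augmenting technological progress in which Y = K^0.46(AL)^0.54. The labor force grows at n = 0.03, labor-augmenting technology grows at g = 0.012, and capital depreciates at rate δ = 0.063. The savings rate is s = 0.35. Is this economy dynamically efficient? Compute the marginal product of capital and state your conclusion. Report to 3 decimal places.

dynamically efficient; MPK ≈ 0.138

Break-even investment rate: n + g + δ = 0.03 + 0.012 + 0.063 = 0.105.
Steady-state k*: s·k^0.46 = 0.105·k gives k* = (0.35/0.105)^(1/0.54) ≈ 9.2960.
MPK = 0.46·9.2960^(-0.54) ≈ 0.1380.
MPK > n+g+δ = 0.105, so the economy is dynamically efficient (under-saving).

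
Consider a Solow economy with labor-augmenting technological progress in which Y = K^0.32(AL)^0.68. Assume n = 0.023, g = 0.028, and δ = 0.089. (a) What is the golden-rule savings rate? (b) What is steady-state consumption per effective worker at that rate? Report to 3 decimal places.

(a) s_gold = 0.320; (b) c_gold ≈ 1.003

Break-even investment rate: n + g + δ = 0.023 + 0.028 + 0.089 = 0.14.
For Cobb-Douglas, s_gold equals capital's share: s_gold = 0.32.
Golden rule sets MPK = n+g+δ: 0.32·k^(0.32−1) = 0.14, so k_gold = (0.32/0.14)^(1/0.68) ≈ 3.3727.
y_gold = 3.3727^0.32 ≈ 1.4755; c_gold = (1−0.32)·y_gold ≈ 1.0034.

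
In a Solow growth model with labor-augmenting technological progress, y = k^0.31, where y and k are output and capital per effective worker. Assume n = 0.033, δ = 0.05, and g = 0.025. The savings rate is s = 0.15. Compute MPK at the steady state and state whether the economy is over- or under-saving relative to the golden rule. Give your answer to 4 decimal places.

The effective depreciation rate is n + g + δ = 0.033 + 0.025 + 0.05 = 0.108.
Steady-state k*: s·k^0.31 = 0.108·k gives k* = (0.15/0.108)^(1/0.69) ≈ 1.6098.
MPK = 0.31·1.6098^(-0.69) ≈ 0.2232.
MPK > n+g+δ = 0.108, so the economy is dynamically efficient (under-saving).

under-saving; MPK ≈ 0.2232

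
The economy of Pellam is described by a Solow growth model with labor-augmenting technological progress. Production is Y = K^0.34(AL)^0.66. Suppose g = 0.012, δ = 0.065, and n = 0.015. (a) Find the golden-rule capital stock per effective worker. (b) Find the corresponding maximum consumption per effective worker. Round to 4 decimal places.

The effective depreciation rate is n + g + δ = 0.015 + 0.012 + 0.065 = 0.092.
Setting f'(k) = n+g+δ gives 0.34·k^(0.34−1) = 0.092, hence k_gold = (0.34/0.092)^(1/0.66) ≈ 7.2467.
y_gold = 7.2467^0.34 ≈ 1.9609; c_gold = y_gold − 0.092·k_gold ≈ 1.2942.

(a) k_gold ≈ 7.2467; (b) c_gold ≈ 1.2942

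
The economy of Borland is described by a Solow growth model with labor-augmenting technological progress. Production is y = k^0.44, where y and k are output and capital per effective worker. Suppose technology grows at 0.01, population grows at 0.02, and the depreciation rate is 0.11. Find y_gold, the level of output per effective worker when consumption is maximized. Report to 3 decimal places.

The effective depreciation rate is n + g + δ = 0.02 + 0.01 + 0.11 = 0.14.
Maximizing c = f(k) − (n+g+δ)·k gives f'(k) = n+g+δ, i.e. 0.44·k^(0.44−1) = 0.14, so k_gold = (0.44/0.14)^(1/0.56) ≈ 7.7282.
Output: y_gold = k_gold^0.44 = 7.7282^0.44 ≈ 2.4590.

y_gold ≈ 2.459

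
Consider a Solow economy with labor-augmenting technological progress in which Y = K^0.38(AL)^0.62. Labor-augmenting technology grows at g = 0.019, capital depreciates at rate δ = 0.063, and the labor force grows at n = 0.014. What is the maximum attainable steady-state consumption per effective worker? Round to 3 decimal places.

c_gold ≈ 1.441

Capital per effective worker breaks even when investment replaces (n + g + δ)·k; here n + g + δ = 0.096.
Golden rule sets MPK = n+g+δ: 0.38·k^(0.38−1) = 0.096, so k_gold = (0.38/0.096)^(1/0.62) ≈ 9.1988.
y_gold = 9.1988^0.38 ≈ 2.3239.
c_gold = y_gold − (n+g+δ)·k_gold = 2.3239 − 0.096·9.1988 ≈ 1.4408.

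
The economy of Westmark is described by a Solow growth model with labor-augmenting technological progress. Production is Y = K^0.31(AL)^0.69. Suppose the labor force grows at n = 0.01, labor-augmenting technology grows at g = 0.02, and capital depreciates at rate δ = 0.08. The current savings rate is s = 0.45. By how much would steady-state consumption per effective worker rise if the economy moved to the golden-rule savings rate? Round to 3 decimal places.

Break-even investment rate: n + g + δ = 0.01 + 0.02 + 0.08 = 0.11.
Current steady state (s = 0.45): k* = (0.45/0.11)^(1/0.69) ≈ 7.7036, y* = 7.7036^0.31 ≈ 1.8831, c* = (1−0.45)·1.8831 ≈ 1.0357.
At the golden rule the marginal product of capital equals n+g+δ: 0.31·k^(0.31−1) = 0.11. Solving, k_gold = (0.31/0.11)^(1/0.69) ≈ 4.4888.
y_gold = 4.4888^0.31 ≈ 1.5928, c_gold = y_gold − 0.11·k_gold ≈ 1.0990.
Gain: Δc = 1.0990 − 1.0357 ≈ 0.0633.

Δc ≈ 0.063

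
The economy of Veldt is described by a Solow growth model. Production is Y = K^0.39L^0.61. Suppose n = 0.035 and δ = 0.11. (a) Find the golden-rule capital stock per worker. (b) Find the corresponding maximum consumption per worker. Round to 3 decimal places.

(a) k_gold ≈ 5.063; (b) c_gold ≈ 1.148

The effective depreciation rate is n + δ = 0.035 + 0.11 = 0.145.
At the golden rule the marginal product of capital equals n+δ: 0.39·k^(0.39−1) = 0.145. Solving, k_gold = (0.39/0.145)^(1/0.61) ≈ 5.0631.
y_gold = 5.0631^0.39 ≈ 1.8825; c_gold = y_gold − 0.145·k_gold ≈ 1.1483.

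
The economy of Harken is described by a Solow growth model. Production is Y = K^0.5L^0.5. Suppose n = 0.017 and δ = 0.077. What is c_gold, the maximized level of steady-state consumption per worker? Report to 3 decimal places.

Break-even investment rate: n + δ = 0.017 + 0.077 = 0.094.
Maximizing c = f(k) − (n+δ)·k gives f'(k) = n+δ, i.e. 0.5·k^(0.5−1) = 0.094, so k_gold = (0.5/0.094)^(1/0.5) ≈ 28.2933.
y_gold = 28.2933^0.5 ≈ 5.3191.
c_gold = y_gold − (n+δ)·k_gold = 5.3191 − 0.094·28.2933 ≈ 2.6596.

c_gold ≈ 2.660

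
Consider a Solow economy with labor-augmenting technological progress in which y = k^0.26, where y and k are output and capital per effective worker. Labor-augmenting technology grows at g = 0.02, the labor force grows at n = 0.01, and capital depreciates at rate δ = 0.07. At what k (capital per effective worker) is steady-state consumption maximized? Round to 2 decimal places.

k_gold ≈ 3.64

Capital per effective worker breaks even when investment replaces (n + g + δ)·k; here n + g + δ = 0.1.
Maximizing c = f(k) − (n+g+δ)·k gives f'(k) = n+g+δ, i.e. 0.26·k^(0.26−1) = 0.1, so k_gold = (0.26/0.1)^(1/0.74) ≈ 3.6373.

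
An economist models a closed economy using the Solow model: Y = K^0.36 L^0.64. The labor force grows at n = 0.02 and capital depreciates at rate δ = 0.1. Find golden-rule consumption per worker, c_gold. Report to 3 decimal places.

c_gold ≈ 1.187

Break-even investment rate: n + δ = 0.02 + 0.1 = 0.12.
At the golden rule the marginal product of capital equals n+δ: 0.36·k^(0.36−1) = 0.12. Solving, k_gold = (0.36/0.12)^(1/0.64) ≈ 5.5655.
y_gold = 5.5655^0.36 ≈ 1.8552.
c_gold = y_gold − (n+δ)·k_gold = 1.8552 − 0.12·5.5655 ≈ 1.1873.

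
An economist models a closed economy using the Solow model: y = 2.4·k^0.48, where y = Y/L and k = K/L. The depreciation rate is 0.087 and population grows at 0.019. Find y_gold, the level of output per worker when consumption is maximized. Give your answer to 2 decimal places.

y_gold ≈ 21.71

The effective depreciation rate is n + δ = 0.019 + 0.087 = 0.106.
Golden rule sets MPK = n+δ: 0.48·2.4·k^(0.48−1) = 0.106, so k_gold = (0.48·2.4/0.106)^(1/0.52) ≈ 98.3082.
Output: y_gold = 2.4·k_gold^0.48 = 2.4·98.3082^0.48 ≈ 21.7097.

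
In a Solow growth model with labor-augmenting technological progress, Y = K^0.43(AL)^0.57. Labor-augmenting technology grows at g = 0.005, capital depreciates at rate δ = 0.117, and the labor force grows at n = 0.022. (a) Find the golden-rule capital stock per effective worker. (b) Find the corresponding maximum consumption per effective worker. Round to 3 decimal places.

The effective depreciation rate is n + g + δ = 0.022 + 0.005 + 0.117 = 0.144.
At the golden rule the marginal product of capital equals n+g+δ: 0.43·k^(0.43−1) = 0.144. Solving, k_gold = (0.43/0.144)^(1/0.57) ≈ 6.8158.
y_gold = 6.8158^0.43 ≈ 2.2825; c_gold = y_gold − 0.144·k_gold ≈ 1.3010.

(a) k_gold ≈ 6.816; (b) c_gold ≈ 1.301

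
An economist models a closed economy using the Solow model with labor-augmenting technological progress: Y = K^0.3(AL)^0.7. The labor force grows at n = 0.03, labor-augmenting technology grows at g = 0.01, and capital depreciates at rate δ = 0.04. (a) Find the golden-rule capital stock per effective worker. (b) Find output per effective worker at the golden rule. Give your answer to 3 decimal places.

(a) k_gold ≈ 6.608; (b) y_gold ≈ 1.762

n + g + δ = 0.03 + 0.01 + 0.04 = 0.08.
Setting f'(k) = n+g+δ gives 0.3·k^(0.3−1) = 0.08, hence k_gold = (0.3/0.08)^(1/0.7) ≈ 6.6076.
y_gold = 6.6076^0.3 ≈ 1.7620.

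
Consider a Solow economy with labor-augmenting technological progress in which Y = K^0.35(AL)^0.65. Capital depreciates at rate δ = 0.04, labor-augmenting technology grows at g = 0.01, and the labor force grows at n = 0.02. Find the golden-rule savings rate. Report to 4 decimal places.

The effective depreciation rate is n + g + δ = 0.02 + 0.01 + 0.04 = 0.07.
At the golden rule MPK = n+g+δ, and in any Cobb-Douglas steady state s = (n+g+δ)·k/y = MPK·k/y = capital's share 0.35.

s_gold = 0.3500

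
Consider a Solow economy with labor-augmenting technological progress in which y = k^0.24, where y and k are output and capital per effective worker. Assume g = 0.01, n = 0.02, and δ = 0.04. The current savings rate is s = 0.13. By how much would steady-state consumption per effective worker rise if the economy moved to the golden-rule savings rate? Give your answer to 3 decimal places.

Δc ≈ 0.064

n + g + δ = 0.02 + 0.01 + 0.04 = 0.07.
Current steady state (s = 0.13): k* = (0.13/0.07)^(1/0.76) ≈ 2.2581, y* = 2.2581^0.24 ≈ 1.2159, c* = (1−0.13)·1.2159 ≈ 1.0578.
Maximizing c = f(k) − (n+g+δ)·k gives f'(k) = n+g+δ, i.e. 0.24·k^(0.24−1) = 0.07, so k_gold = (0.24/0.07)^(1/0.76) ≈ 5.0594.
y_gold = 5.0594^0.24 ≈ 1.4756, c_gold = y_gold − 0.07·k_gold ≈ 1.1215.
Gain: Δc = 1.1215 − 1.0578 ≈ 0.0637.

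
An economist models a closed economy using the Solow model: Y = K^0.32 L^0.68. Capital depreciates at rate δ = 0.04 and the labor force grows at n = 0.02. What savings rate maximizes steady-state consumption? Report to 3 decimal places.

s_gold = 0.320

The effective depreciation rate is n + δ = 0.02 + 0.04 = 0.06.
At the golden rule MPK = n+δ, and in any Cobb-Douglas steady state s = (n+δ)·k/y = MPK·k/y = capital's share 0.32.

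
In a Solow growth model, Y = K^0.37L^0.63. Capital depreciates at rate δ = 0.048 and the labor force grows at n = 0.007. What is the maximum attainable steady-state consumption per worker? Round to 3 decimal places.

c_gold ≈ 1.930

n + δ = 0.007 + 0.048 = 0.055.
At the golden rule the marginal product of capital equals n+δ: 0.37·k^(0.37−1) = 0.055. Solving, k_gold = (0.37/0.055)^(1/0.63) ≈ 20.6077.
y_gold = 20.6077^0.37 ≈ 3.0633.
c_gold = y_gold − (n+δ)·k_gold = 3.0633 − 0.055·20.6077 ≈ 1.9299.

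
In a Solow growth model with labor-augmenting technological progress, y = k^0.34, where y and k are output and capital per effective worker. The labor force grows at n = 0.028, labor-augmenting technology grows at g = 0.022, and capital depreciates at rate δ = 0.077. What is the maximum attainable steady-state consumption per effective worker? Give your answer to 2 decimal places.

The effective depreciation rate is n + g + δ = 0.028 + 0.022 + 0.077 = 0.127.
At the golden rule the marginal product of capital equals n+g+δ: 0.34·k^(0.34−1) = 0.127. Solving, k_gold = (0.34/0.127)^(1/0.66) ≈ 4.4462.
y_gold = 4.4462^0.34 ≈ 1.6608.
c_gold = y_gold − (n+g+δ)·k_gold = 1.6608 − 0.127·4.4462 ≈ 1.0961.

c_gold ≈ 1.10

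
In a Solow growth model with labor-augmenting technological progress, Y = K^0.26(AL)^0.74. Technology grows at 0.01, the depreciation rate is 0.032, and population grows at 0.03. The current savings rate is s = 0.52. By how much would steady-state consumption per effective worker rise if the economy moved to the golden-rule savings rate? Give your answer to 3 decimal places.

n + g + δ = 0.03 + 0.01 + 0.032 = 0.072.
Current steady state (s = 0.52): k* = (0.52/0.072)^(1/0.74) ≈ 14.4666, y* = 14.4666^0.26 ≈ 2.0031, c* = (1−0.52)·2.0031 ≈ 0.9615.
Setting f'(k) = n+g+δ gives 0.26·k^(0.26−1) = 0.072, hence k_gold = (0.26/0.072)^(1/0.74) ≈ 5.6698.
y_gold = 5.6698^0.26 ≈ 1.5701, c_gold = y_gold − 0.072·k_gold ≈ 1.1619.
Gain: Δc = 1.1619 − 0.9615 ≈ 0.2004.

Δc ≈ 0.200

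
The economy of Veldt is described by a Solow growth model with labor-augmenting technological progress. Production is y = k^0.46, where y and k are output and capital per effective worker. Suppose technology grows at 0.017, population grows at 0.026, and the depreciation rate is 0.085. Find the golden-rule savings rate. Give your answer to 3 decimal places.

The effective depreciation rate is n + g + δ = 0.026 + 0.017 + 0.085 = 0.128.
At the golden rule MPK = n+g+δ, and in any Cobb-Douglas steady state s = (n+g+δ)·k/y = MPK·k/y = capital's share 0.46.

s_gold = 0.460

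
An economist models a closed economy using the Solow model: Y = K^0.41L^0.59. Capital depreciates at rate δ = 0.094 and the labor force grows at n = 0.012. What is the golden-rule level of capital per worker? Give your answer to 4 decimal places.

k_gold ≈ 9.9021

Capital per worker breaks even when investment replaces (n + δ)·k; here n + δ = 0.106.
Setting f'(k) = n+δ gives 0.41·k^(0.41−1) = 0.106, hence k_gold = (0.41/0.106)^(1/0.59) ≈ 9.9021.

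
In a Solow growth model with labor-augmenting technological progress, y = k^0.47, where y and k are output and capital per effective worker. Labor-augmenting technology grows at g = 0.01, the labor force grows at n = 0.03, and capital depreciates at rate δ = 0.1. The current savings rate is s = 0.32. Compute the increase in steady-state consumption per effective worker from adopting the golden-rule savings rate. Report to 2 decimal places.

n + g + δ = 0.03 + 0.01 + 0.1 = 0.14.
Current steady state (s = 0.32): k* = (0.32/0.14)^(1/0.53) ≈ 4.7577, y* = 4.7577^0.47 ≈ 2.0815, c* = (1−0.32)·2.0815 ≈ 1.4154.
Setting f'(k) = n+g+δ gives 0.47·k^(0.47−1) = 0.14, hence k_gold = (0.47/0.14)^(1/0.53) ≈ 9.8264.
y_gold = 9.8264^0.47 ≈ 2.9270, c_gold = y_gold − 0.14·k_gold ≈ 1.5513.
Gain: Δc = 1.5513 − 1.4154 ≈ 0.1359.

Δc ≈ 0.14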